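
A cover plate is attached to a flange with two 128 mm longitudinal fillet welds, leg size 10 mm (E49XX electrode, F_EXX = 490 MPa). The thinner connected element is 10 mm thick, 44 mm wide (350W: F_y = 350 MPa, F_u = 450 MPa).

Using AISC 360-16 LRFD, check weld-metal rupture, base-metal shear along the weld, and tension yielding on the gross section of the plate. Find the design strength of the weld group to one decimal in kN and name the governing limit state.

138.6 kN (gross-section yield governs)

Weld metal: throat = 0.707×10 = 7.07 mm, L = 2×128 = 256 mm. φR_n = 0.75 × 0.6 × 490 × 7.07 × 256 = 399.1 kN.
Base metal shear (10 mm plate): yield φR_n = 1.0×0.6×350×10×256 = 537.6 kN; rupture φR_n = 0.75×0.6×450×10×256 = 518.4 kN; take 518.4 kN (rupture).
Tension yield (gross): A_g = 44×10 = 440 mm². φR_n = 0.90 × 350 × 440 = 138.6 kN.
Governing: min(399.1, 518.4, 138.6) = 138.6 kN → gross-section yield.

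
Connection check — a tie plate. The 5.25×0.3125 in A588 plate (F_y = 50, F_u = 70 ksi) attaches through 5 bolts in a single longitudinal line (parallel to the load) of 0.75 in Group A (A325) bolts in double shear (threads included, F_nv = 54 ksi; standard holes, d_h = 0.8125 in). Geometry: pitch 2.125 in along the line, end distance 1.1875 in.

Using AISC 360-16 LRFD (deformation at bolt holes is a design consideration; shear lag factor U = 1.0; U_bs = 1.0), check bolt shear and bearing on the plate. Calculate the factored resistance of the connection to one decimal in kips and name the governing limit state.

Bolt shear: A_b = π(0.75)²/4 = 0.44179 in². φR_n = 0.75 × 54 × 0.44179 × 5 × 2 = 178.9 kips.
Bearing (0.3125 in plate, F_u = 70 ksi): end bolts L_c = 1.1875 − 0.8125/2 = 0.78125, R_n = min(1.2×0.78125×0.3125×70, 2.4×0.75×0.3125×70) = 20.508 kips/bolt; interior L_c = 2.125 − 0.8125 = 1.3125, R_n = 34.453 kips/bolt. φR_n = 0.75 × (1×20.508 + 4×34.453) = 118.7 kips.
Governing: min(178.9, 118.7) = 118.7 kips → bearing.

118.7 kips (bearing governs)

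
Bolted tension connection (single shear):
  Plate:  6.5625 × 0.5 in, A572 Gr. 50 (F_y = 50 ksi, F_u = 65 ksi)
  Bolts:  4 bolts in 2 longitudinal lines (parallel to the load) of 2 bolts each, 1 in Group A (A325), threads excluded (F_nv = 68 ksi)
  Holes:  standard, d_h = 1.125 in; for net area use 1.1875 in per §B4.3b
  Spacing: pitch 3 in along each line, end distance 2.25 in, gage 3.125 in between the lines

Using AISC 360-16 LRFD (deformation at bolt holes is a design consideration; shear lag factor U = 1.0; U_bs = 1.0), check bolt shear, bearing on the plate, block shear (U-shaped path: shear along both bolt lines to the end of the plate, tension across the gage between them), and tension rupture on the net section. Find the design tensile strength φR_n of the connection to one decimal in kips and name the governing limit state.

Bolt shear: A_b = π(1)²/4 = 0.7854 in². φR_n = 0.75 × 68 × 0.7854 × 4 × 1 = 160.2 kips.
Bearing (0.5 in plate, F_u = 65 ksi): end bolts L_c = 2.25 − 1.125/2 = 1.6875, R_n = min(1.2×1.6875×0.5×65, 2.4×1×0.5×65) = 65.813 kips/bolt; interior L_c = 3 − 1.125 = 1.875, R_n = 73.125 kips/bolt. φR_n = 0.75 × (2×65.813 + 2×73.125) = 208.4 kips.
Block shear: shear path 2×[2.25+1×3] = 2×5.25 in, A_gv = 5.25, A_nv = 2×(5.25 − 1.5×1.1875)×0.5 = 3.4688 in²; tension across gage: (3.125 − 1×1.1875)×0.5 = 0.96875 in². R_n = min(0.6×65×3.4688, 0.6×50×5.25) + 1.0×65×0.96875 = min(135.28, 157.5) + 62.969 = 198.25 kips. φR_n = 0.75 × 198.25 = 148.7 kips.
Tension rupture (net): A_n = (6.5625 − 2×1.1875)×0.5 = 2.0938 in² (U = 1.0, A_e = A_n). φR_n = 0.75 × 65 × 2.0938 = 102.1 kips.
Governing: min(160.2, 208.4, 148.7, 102.1) = 102.1 kips → net-section rupture.

102.1 kips (net-section rupture governs)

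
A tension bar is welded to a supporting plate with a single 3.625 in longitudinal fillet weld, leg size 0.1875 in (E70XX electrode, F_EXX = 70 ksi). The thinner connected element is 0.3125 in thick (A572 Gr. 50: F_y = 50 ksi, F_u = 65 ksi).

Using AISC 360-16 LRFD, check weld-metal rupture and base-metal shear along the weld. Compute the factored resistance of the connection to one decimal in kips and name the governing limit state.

Weld metal: throat = 0.707×0.1875 = 0.13256 in, L = 3.625 in. φR_n = 0.75 × 0.6 × 70 × 0.13256 × 3.625 = 15.1 kips.
Base metal shear (0.3125 in plate): yield φR_n = 1.0×0.6×50×0.3125×3.625 = 34.0 kips; rupture φR_n = 0.75×0.6×65×0.3125×3.625 = 33.1 kips; take 33.1 kips (rupture).
Governing: min(15.1, 33.1) = 15.1 kips → weld metal.

15.1 kips (weld metal governs)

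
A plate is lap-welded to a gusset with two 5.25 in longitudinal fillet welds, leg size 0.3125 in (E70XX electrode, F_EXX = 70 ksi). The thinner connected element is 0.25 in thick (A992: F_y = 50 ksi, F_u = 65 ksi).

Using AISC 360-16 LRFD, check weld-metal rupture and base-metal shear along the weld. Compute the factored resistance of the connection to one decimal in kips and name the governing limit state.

73.1 kips (weld metal governs)

Weld metal: throat = 0.707×0.3125 = 0.22094 in, L = 2×5.25 = 10.5 in. φR_n = 0.75 × 0.6 × 70 × 0.22094 × 10.5 = 73.1 kips.
Base metal shear (0.25 in plate): yield φR_n = 1.0×0.6×50×0.25×10.5 = 78.8 kips; rupture φR_n = 0.75×0.6×65×0.25×10.5 = 76.8 kips; take 76.8 kips (rupture).
Governing: min(73.1, 76.8) = 73.1 kips → weld metal.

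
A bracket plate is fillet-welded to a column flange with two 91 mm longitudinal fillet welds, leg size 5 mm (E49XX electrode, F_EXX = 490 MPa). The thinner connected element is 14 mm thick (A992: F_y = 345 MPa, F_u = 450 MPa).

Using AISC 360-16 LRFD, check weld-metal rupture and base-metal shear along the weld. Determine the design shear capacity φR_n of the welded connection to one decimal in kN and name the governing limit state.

141.9 kN (weld metal governs)

Weld metal: throat = 0.707×5 = 3.535 mm, L = 2×91 = 182 mm. φR_n = 0.75 × 0.6 × 490 × 3.535 × 182 = 141.9 kN.
Base metal shear (14 mm plate): yield φR_n = 1.0×0.6×345×14×182 = 527.4 kN; rupture φR_n = 0.75×0.6×450×14×182 = 516.0 kN; take 516.0 kN (rupture).
Governing: min(141.9, 516.0) = 141.9 kN → weld metal.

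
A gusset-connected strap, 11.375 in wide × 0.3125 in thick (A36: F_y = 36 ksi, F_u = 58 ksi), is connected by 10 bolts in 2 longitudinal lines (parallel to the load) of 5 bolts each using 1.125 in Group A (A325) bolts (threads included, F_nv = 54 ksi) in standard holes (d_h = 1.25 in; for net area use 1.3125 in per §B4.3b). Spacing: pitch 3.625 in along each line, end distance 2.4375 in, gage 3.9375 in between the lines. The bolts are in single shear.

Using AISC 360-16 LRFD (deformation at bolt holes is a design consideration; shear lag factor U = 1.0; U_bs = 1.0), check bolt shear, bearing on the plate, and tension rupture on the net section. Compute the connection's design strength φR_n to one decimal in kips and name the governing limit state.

118.9 kips (net-section rupture governs)

Bolt shear: A_b = π(1.125)²/4 = 0.99402 in². φR_n = 0.75 × 54 × 0.99402 × 10 × 1 = 402.6 kips.
Bearing (0.3125 in plate, F_u = 58 ksi): end bolts L_c = 2.4375 − 1.25/2 = 1.8125, R_n = min(1.2×1.8125×0.3125×58, 2.4×1.125×0.3125×58) = 39.422 kips/bolt; interior L_c = 3.625 − 1.25 = 2.375, R_n = 48.938 kips/bolt. φR_n = 0.75 × (2×39.422 + 8×48.938) = 352.8 kips.
Tension rupture (net): A_n = (11.375 − 2×1.3125)×0.3125 = 2.7344 in² (U = 1.0, A_e = A_n). φR_n = 0.75 × 58 × 2.7344 = 118.9 kips.
Governing: min(402.6, 352.8, 118.9) = 118.9 kips → net-section rupture.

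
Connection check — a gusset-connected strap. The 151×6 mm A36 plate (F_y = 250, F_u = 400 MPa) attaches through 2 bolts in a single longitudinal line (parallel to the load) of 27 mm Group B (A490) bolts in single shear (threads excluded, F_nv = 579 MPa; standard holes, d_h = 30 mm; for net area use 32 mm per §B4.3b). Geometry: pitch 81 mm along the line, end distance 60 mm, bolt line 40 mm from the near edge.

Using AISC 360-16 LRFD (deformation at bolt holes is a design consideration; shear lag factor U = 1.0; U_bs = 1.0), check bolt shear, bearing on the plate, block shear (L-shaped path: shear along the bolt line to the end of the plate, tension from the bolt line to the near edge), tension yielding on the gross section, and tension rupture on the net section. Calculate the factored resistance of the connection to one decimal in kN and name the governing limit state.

138.4 kN (block shear governs)

Bolt shear: A_b = π(27)²/4 = 572.56 mm². φR_n = 0.75 × 579 × 572.56 × 2 × 1 = 497.3 kN.
Bearing (6 mm plate, F_u = 400 MPa): end bolts L_c = 60 − 30/2 = 45, R_n = min(1.2×45×6×400, 2.4×27×6×400) = 129.6 kN/bolt; interior L_c = 81 − 30 = 51, R_n = 146.88 kN/bolt. φR_n = 0.75 × (1×129.6 + 1×146.88) = 207.4 kN.
Block shear: shear path 1×[60+1×81] = 1×141 mm, A_gv = 846, A_nv = 1×(141 − 1.5×32)×6 = 558 mm²; tension to near edge: (40 − 0.5×32)×6 = 144 mm². R_n = min(0.6×400×558, 0.6×250×846) + 1.0×400×144 = min(133.92, 126.9) + 57.6 = 184.5 kN. φR_n = 0.75 × 184.5 = 138.4 kN.
Tension yield (gross): A_g = 151×6 = 906 mm². φR_n = 0.90 × 250 × 906 = 203.9 kN.
Tension rupture (net): A_n = (151 − 1×32)×6 = 714 mm² (U = 1.0, A_e = A_n). φR_n = 0.75 × 400 × 714 = 214.2 kN.
Governing: min(497.3, 207.4, 138.4, 203.9, 214.2) = 138.4 kN → block shear.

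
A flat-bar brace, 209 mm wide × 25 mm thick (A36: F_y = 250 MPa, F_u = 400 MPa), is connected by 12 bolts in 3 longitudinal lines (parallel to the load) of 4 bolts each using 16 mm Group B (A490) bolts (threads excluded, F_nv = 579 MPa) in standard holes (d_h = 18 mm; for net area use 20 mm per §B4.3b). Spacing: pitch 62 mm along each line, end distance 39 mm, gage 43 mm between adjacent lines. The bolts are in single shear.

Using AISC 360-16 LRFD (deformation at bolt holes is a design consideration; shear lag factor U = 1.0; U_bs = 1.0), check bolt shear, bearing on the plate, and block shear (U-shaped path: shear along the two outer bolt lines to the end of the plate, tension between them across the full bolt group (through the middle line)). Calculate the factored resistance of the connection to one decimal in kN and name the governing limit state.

Bolt shear: A_b = π(16)²/4 = 201.06 mm². φR_n = 0.75 × 579 × 201.06 × 12 × 1 = 1047.7 kN.
Bearing (25 mm plate, F_u = 400 MPa): end bolts L_c = 39 − 18/2 = 30, R_n = min(1.2×30×25×400, 2.4×16×25×400) = 360 kN/bolt; interior L_c = 62 − 18 = 44, R_n = 384 kN/bolt. φR_n = 0.75 × (3×360 + 9×384) = 3402.0 kN.
Block shear: shear path 2×[39+3×62] = 2×225 mm, A_gv = 11250, A_nv = 2×(225 − 3.5×20)×25 = 7750 mm²; tension across gage: (86 − 2×20)×25 = 1150 mm². R_n = min(0.6×400×7750, 0.6×250×11250) + 1.0×400×1150 = min(1860, 1687.5) + 460 = 2147.5 kN. φR_n = 0.75 × 2147.5 = 1610.6 kN.
Governing: min(1047.7, 3402.0, 1610.6) = 1047.7 kN → bolt shear.

1047.7 kN (bolt shear governs)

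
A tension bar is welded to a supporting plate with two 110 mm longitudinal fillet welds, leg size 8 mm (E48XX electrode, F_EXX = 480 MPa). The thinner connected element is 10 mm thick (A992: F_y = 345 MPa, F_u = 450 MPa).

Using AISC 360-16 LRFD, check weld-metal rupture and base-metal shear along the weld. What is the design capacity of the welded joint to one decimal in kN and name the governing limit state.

Weld metal: throat = 0.707×8 = 5.656 mm, L = 2×110 = 220 mm. φR_n = 0.75 × 0.6 × 480 × 5.656 × 220 = 268.8 kN.
Base metal shear (10 mm plate): yield φR_n = 1.0×0.6×345×10×220 = 455.4 kN; rupture φR_n = 0.75×0.6×450×10×220 = 445.5 kN; take 445.5 kN (rupture).
Governing: min(268.8, 445.5) = 268.8 kN → weld metal.

268.8 kN (weld metal governs)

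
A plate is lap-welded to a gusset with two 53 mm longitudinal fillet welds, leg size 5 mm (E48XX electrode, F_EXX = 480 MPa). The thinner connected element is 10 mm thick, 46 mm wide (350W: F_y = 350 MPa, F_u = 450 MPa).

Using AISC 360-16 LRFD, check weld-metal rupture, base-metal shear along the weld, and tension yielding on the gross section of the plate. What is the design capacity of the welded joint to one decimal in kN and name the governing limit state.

Weld metal: throat = 0.707×5 = 3.535 mm, L = 2×53 = 106 mm. φR_n = 0.75 × 0.6 × 480 × 3.535 × 106 = 80.9 kN.
Base metal shear (10 mm plate): yield φR_n = 1.0×0.6×350×10×106 = 222.6 kN; rupture φR_n = 0.75×0.6×450×10×106 = 214.7 kN; take 214.7 kN (rupture).
Tension yield (gross): A_g = 46×10 = 460 mm². φR_n = 0.90 × 350 × 460 = 144.9 kN.
Governing: min(80.9, 214.7, 144.9) = 80.9 kN → weld metal.

80.9 kN (weld metal governs)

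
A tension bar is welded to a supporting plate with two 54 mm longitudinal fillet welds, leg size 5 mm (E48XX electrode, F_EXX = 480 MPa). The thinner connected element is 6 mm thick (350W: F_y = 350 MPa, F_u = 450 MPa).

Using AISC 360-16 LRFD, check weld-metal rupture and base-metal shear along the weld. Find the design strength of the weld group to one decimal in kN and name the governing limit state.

Weld metal: throat = 0.707×5 = 3.535 mm, L = 2×54 = 108 mm. φR_n = 0.75 × 0.6 × 480 × 3.535 × 108 = 82.5 kN.
Base metal shear (6 mm plate): yield φR_n = 1.0×0.6×350×6×108 = 136.1 kN; rupture φR_n = 0.75×0.6×450×6×108 = 131.2 kN; take 131.2 kN (rupture).
Governing: min(82.5, 131.2) = 82.5 kN → weld metal.

82.5 kN (weld metal governs)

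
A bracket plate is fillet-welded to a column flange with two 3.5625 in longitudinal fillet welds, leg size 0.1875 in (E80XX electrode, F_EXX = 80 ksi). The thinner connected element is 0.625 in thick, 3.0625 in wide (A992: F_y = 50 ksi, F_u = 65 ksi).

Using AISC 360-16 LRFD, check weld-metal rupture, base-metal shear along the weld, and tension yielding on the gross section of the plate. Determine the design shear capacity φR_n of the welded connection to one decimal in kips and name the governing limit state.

Weld metal: throat = 0.707×0.1875 = 0.13256 in, L = 2×3.5625 = 7.125 in. φR_n = 0.75 × 0.6 × 80 × 0.13256 × 7.125 = 34.0 kips.
Base metal shear (0.625 in plate): yield φR_n = 1.0×0.6×50×0.625×7.125 = 133.6 kips; rupture φR_n = 0.75×0.6×65×0.625×7.125 = 130.3 kips; take 130.3 kips (rupture).
Tension yield (gross): A_g = 3.0625×0.625 = 1.9141 in². φR_n = 0.90 × 50 × 1.9141 = 86.1 kips.
Governing: min(34.0, 130.3, 86.1) = 34.0 kips → weld metal.

34.0 kips (weld metal governs)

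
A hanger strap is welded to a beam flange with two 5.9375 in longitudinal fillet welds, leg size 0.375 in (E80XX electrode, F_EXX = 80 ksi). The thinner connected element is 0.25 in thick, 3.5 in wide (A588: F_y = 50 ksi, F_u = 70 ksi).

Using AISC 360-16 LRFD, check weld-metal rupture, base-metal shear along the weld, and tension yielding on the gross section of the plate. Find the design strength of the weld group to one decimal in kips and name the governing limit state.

39.4 kips (gross-section yield governs)

Weld metal: throat = 0.707×0.375 = 0.26513 in, L = 2×5.9375 = 11.875 in. φR_n = 0.75 × 0.6 × 80 × 0.26513 × 11.875 = 113.3 kips.
Base metal shear (0.25 in plate): yield φR_n = 1.0×0.6×50×0.25×11.875 = 89.1 kips; rupture φR_n = 0.75×0.6×70×0.25×11.875 = 93.5 kips; take 89.1 kips (yield).
Tension yield (gross): A_g = 3.5×0.25 = 0.875 in². φR_n = 0.90 × 50 × 0.875 = 39.4 kips.
Governing: min(113.3, 89.1, 39.4) = 39.4 kips → gross-section yield.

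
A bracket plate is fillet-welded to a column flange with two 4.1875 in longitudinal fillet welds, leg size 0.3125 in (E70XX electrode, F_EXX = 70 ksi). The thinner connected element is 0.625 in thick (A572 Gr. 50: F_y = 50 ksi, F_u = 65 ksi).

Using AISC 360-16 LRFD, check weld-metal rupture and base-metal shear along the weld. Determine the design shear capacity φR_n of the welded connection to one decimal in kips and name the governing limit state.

Weld metal: throat = 0.707×0.3125 = 0.22094 in, L = 2×4.1875 = 8.375 in. φR_n = 0.75 × 0.6 × 70 × 0.22094 × 8.375 = 58.3 kips.
Base metal shear (0.625 in plate): yield φR_n = 1.0×0.6×50×0.625×8.375 = 157.0 kips; rupture φR_n = 0.75×0.6×65×0.625×8.375 = 153.1 kips; take 153.1 kips (rupture).
Governing: min(58.3, 153.1) = 58.3 kips → weld metal.

58.3 kips (weld metal governs)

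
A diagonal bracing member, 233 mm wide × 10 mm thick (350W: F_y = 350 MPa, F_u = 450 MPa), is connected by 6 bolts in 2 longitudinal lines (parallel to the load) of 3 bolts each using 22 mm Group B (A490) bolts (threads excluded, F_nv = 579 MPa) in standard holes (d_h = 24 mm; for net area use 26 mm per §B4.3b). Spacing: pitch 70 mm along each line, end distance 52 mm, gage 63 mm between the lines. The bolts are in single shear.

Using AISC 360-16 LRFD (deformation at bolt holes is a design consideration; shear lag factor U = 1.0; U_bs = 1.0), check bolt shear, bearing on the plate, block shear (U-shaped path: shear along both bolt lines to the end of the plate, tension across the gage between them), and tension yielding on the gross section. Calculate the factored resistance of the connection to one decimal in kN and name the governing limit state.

639.2 kN (block shear governs)

Bolt shear: A_b = π(22)²/4 = 380.13 mm². φR_n = 0.75 × 579 × 380.13 × 6 × 1 = 990.4 kN.
Bearing (10 mm plate, F_u = 450 MPa): end bolts L_c = 52 − 24/2 = 40, R_n = min(1.2×40×10×450, 2.4×22×10×450) = 216 kN/bolt; interior L_c = 70 − 24 = 46, R_n = 237.6 kN/bolt. φR_n = 0.75 × (2×216 + 4×237.6) = 1036.8 kN.
Block shear: shear path 2×[52+2×70] = 2×192 mm, A_gv = 3840, A_nv = 2×(192 − 2.5×26)×10 = 2540 mm²; tension across gage: (63 − 1×26)×10 = 370 mm². R_n = min(0.6×450×2540, 0.6×350×3840) + 1.0×450×370 = min(685.8, 806.4) + 166.5 = 852.3 kN. φR_n = 0.75 × 852.3 = 639.2 kN.
Tension yield (gross): A_g = 233×10 = 2330 mm². φR_n = 0.90 × 350 × 2330 = 734.0 kN.
Governing: min(990.4, 1036.8, 639.2, 734.0) = 639.2 kN → block shear.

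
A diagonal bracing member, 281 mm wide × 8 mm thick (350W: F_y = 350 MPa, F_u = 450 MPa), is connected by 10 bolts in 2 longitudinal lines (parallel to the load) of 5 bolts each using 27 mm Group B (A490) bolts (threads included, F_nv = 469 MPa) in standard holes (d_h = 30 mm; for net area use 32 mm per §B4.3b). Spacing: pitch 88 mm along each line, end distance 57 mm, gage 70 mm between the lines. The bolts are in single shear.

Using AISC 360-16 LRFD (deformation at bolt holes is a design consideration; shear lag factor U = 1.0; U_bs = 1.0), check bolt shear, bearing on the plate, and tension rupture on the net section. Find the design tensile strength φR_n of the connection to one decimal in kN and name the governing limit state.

Bolt shear: A_b = π(27)²/4 = 572.56 mm². φR_n = 0.75 × 469 × 572.56 × 10 × 1 = 2014.0 kN.
Bearing (8 mm plate, F_u = 450 MPa): end bolts L_c = 57 − 30/2 = 42, R_n = min(1.2×42×8×450, 2.4×27×8×450) = 181.44 kN/bolt; interior L_c = 88 − 30 = 58, R_n = 233.28 kN/bolt. φR_n = 0.75 × (2×181.44 + 8×233.28) = 1671.8 kN.
Tension rupture (net): A_n = (281 − 2×32)×8 = 1736 mm² (U = 1.0, A_e = A_n). φR_n = 0.75 × 450 × 1736 = 585.9 kN.
Governing: min(2014.0, 1671.8, 585.9) = 585.9 kN → net-section rupture.

585.9 kN (net-section rupture governs)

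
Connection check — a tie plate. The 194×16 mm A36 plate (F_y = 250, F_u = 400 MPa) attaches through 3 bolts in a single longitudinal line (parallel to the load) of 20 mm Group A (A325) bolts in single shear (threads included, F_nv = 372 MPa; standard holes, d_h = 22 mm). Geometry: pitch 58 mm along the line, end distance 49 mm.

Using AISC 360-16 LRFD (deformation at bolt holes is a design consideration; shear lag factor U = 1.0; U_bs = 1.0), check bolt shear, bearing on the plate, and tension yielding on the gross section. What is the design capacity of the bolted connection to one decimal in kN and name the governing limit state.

263.0 kN (bolt shear governs)

Bolt shear: A_b = π(20)²/4 = 314.16 mm². φR_n = 0.75 × 372 × 314.16 × 3 × 1 = 263.0 kN.
Bearing (16 mm plate, F_u = 400 MPa): end bolts L_c = 49 − 22/2 = 38, R_n = min(1.2×38×16×400, 2.4×20×16×400) = 291.84 kN/bolt; interior L_c = 58 − 22 = 36, R_n = 276.48 kN/bolt. φR_n = 0.75 × (1×291.84 + 2×276.48) = 633.6 kN.
Tension yield (gross): A_g = 194×16 = 3104 mm². φR_n = 0.90 × 250 × 3104 = 698.4 kN.
Governing: min(263.0, 633.6, 698.4) = 263.0 kN → bolt shear.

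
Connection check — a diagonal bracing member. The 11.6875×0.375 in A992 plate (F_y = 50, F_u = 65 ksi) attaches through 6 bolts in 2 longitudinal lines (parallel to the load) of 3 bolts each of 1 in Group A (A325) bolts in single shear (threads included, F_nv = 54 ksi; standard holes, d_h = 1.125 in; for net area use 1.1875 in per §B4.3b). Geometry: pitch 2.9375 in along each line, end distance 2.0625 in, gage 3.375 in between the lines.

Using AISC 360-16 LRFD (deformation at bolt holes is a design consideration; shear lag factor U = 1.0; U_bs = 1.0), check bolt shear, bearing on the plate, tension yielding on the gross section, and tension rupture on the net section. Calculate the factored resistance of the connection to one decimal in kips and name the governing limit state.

170.2 kips (net-section rupture governs)

Bolt shear: A_b = π(1)²/4 = 0.7854 in². φR_n = 0.75 × 54 × 0.7854 × 6 × 1 = 190.9 kips.
Bearing (0.375 in plate, F_u = 65 ksi): end bolts L_c = 2.0625 − 1.125/2 = 1.5, R_n = min(1.2×1.5×0.375×65, 2.4×1×0.375×65) = 43.875 kips/bolt; interior L_c = 2.9375 − 1.125 = 1.8125, R_n = 53.016 kips/bolt. φR_n = 0.75 × (2×43.875 + 4×53.016) = 224.9 kips.
Tension yield (gross): A_g = 11.6875×0.375 = 4.3828 in². φR_n = 0.90 × 50 × 4.3828 = 197.2 kips.
Tension rupture (net): A_n = (11.6875 − 2×1.1875)×0.375 = 3.4922 in² (U = 1.0, A_e = A_n). φR_n = 0.75 × 65 × 3.4922 = 170.2 kips.
Governing: min(190.9, 224.9, 197.2, 170.2) = 170.2 kips → net-section rupture.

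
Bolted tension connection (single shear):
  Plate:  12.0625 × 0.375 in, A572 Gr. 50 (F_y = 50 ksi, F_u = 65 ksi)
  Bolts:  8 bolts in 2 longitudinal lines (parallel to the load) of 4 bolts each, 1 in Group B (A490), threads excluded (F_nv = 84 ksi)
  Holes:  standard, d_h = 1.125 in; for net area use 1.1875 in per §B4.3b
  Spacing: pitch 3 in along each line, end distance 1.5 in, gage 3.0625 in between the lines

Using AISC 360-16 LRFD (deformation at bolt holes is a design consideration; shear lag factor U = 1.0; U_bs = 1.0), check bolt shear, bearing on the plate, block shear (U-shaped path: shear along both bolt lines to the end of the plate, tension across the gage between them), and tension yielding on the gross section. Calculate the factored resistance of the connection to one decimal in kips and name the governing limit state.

173.4 kips (block shear governs)

Bolt shear: A_b = π(1)²/4 = 0.7854 in². φR_n = 0.75 × 84 × 0.7854 × 8 × 1 = 395.8 kips.
Bearing (0.375 in plate, F_u = 65 ksi): end bolts L_c = 1.5 − 1.125/2 = 0.9375, R_n = min(1.2×0.9375×0.375×65, 2.4×1×0.375×65) = 27.422 kips/bolt; interior L_c = 3 − 1.125 = 1.875, R_n = 54.844 kips/bolt. φR_n = 0.75 × (2×27.422 + 6×54.844) = 287.9 kips.
Block shear: shear path 2×[1.5+3×3] = 2×10.5 in, A_gv = 7.875, A_nv = 2×(10.5 − 3.5×1.1875)×0.375 = 4.7578 in²; tension across gage: (3.0625 − 1×1.1875)×0.375 = 0.70313 in². R_n = min(0.6×65×4.7578, 0.6×50×7.875) + 1.0×65×0.70313 = min(185.55, 236.25) + 45.703 = 231.25 kips. φR_n = 0.75 × 231.25 = 173.4 kips.
Tension yield (gross): A_g = 12.0625×0.375 = 4.5234 in². φR_n = 0.90 × 50 × 4.5234 = 203.6 kips.
Governing: min(395.8, 287.9, 173.4, 203.6) = 173.4 kips → block shear.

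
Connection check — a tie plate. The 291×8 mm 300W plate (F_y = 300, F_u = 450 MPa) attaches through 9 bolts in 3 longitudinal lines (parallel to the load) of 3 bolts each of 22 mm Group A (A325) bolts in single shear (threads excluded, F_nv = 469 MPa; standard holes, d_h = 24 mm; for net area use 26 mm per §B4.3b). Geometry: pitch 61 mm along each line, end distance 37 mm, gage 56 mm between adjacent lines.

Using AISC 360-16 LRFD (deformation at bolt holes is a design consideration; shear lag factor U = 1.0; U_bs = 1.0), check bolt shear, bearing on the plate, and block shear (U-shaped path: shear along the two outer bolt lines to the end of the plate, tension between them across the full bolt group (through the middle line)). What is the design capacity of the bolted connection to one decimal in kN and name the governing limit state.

Bolt shear: A_b = π(22)²/4 = 380.13 mm². φR_n = 0.75 × 469 × 380.13 × 9 × 1 = 1203.4 kN.
Bearing (8 mm plate, F_u = 450 MPa): end bolts L_c = 37 − 24/2 = 25, R_n = min(1.2×25×8×450, 2.4×22×8×450) = 108 kN/bolt; interior L_c = 61 − 24 = 37, R_n = 159.84 kN/bolt. φR_n = 0.75 × (3×108 + 6×159.84) = 962.3 kN.
Block shear: shear path 2×[37+2×61] = 2×159 mm, A_gv = 2544, A_nv = 2×(159 − 2.5×26)×8 = 1504 mm²; tension across gage: (112 − 2×26)×8 = 480 mm². R_n = min(0.6×450×1504, 0.6×300×2544) + 1.0×450×480 = min(406.08, 457.92) + 216 = 622.08 kN. φR_n = 0.75 × 622.08 = 466.6 kN.
Governing: min(1203.4, 962.3, 466.6) = 466.6 kN → block shear.

466.6 kN (block shear governs)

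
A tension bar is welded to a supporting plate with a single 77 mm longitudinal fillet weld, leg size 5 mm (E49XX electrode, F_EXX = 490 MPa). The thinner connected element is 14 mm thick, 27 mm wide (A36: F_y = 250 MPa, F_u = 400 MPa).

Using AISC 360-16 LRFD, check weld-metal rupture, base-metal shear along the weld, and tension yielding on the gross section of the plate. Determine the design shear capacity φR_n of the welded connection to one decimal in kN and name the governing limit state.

60.0 kN (weld metal governs)

Weld metal: throat = 0.707×5 = 3.535 mm, L = 77 mm. φR_n = 0.75 × 0.6 × 490 × 3.535 × 77 = 60.0 kN.
Base metal shear (14 mm plate): yield φR_n = 1.0×0.6×250×14×77 = 161.7 kN; rupture φR_n = 0.75×0.6×400×14×77 = 194.0 kN; take 161.7 kN (yield).
Tension yield (gross): A_g = 27×14 = 378 mm². φR_n = 0.90 × 250 × 378 = 85.1 kN.
Governing: min(60.0, 161.7, 85.1) = 60.0 kN → weld metal.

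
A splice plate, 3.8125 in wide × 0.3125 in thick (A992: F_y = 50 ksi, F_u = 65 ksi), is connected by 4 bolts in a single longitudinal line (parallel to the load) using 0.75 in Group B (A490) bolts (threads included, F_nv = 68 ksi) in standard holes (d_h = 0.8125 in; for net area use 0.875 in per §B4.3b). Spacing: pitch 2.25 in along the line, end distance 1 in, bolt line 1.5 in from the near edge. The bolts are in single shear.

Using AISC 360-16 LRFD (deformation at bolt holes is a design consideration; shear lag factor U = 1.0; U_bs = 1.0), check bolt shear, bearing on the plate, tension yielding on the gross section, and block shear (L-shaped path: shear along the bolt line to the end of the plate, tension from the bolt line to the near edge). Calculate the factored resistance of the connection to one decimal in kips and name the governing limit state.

Bolt shear: A_b = π(0.75)²/4 = 0.44179 in². φR_n = 0.75 × 68 × 0.44179 × 4 × 1 = 90.1 kips.
Bearing (0.3125 in plate, F_u = 65 ksi): end bolts L_c = 1 − 0.8125/2 = 0.59375, R_n = min(1.2×0.59375×0.3125×65, 2.4×0.75×0.3125×65) = 14.473 kips/bolt; interior L_c = 2.25 − 0.8125 = 1.4375, R_n = 35.039 kips/bolt. φR_n = 0.75 × (1×14.473 + 3×35.039) = 89.7 kips.
Tension yield (gross): A_g = 3.8125×0.3125 = 1.1914 in². φR_n = 0.90 × 50 × 1.1914 = 53.6 kips.
Block shear: shear path 1×[1+3×2.25] = 1×7.75 in, A_gv = 2.4219, A_nv = 1×(7.75 − 3.5×0.875)×0.3125 = 1.4648 in²; tension to near edge: (1.5 − 0.5×0.875)×0.3125 = 0.33203 in². R_n = min(0.6×65×1.4648, 0.6×50×2.4219) + 1.0×65×0.33203 = min(57.127, 72.657) + 21.582 = 78.709 kips. φR_n = 0.75 × 78.709 = 59.0 kips.
Governing: min(90.1, 89.7, 53.6, 59.0) = 53.6 kips → gross-section yield.

53.6 kips (gross-section yield governs)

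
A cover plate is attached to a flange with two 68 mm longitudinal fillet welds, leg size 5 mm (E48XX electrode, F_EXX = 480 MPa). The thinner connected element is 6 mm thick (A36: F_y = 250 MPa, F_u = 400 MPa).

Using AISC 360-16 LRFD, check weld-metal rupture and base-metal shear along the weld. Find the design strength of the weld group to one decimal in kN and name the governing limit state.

Weld metal: throat = 0.707×5 = 3.535 mm, L = 2×68 = 136 mm. φR_n = 0.75 × 0.6 × 480 × 3.535 × 136 = 103.8 kN.
Base metal shear (6 mm plate): yield φR_n = 1.0×0.6×250×6×136 = 122.4 kN; rupture φR_n = 0.75×0.6×400×6×136 = 146.9 kN; take 122.4 kN (yield).
Governing: min(103.8, 122.4) = 103.8 kN → weld metal.

103.8 kN (weld metal governs)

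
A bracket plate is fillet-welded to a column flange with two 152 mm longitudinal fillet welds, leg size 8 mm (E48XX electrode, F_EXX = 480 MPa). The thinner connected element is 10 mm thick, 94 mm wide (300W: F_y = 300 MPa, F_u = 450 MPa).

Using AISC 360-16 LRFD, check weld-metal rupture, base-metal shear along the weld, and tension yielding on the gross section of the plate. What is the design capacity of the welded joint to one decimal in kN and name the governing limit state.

Weld metal: throat = 0.707×8 = 5.656 mm, L = 2×152 = 304 mm. φR_n = 0.75 × 0.6 × 480 × 5.656 × 304 = 371.4 kN.
Base metal shear (10 mm plate): yield φR_n = 1.0×0.6×300×10×304 = 547.2 kN; rupture φR_n = 0.75×0.6×450×10×304 = 615.6 kN; take 547.2 kN (yield).
Tension yield (gross): A_g = 94×10 = 940 mm². φR_n = 0.90 × 300 × 940 = 253.8 kN.
Governing: min(371.4, 547.2, 253.8) = 253.8 kN → gross-section yield.

253.8 kN (gross-section yield governs)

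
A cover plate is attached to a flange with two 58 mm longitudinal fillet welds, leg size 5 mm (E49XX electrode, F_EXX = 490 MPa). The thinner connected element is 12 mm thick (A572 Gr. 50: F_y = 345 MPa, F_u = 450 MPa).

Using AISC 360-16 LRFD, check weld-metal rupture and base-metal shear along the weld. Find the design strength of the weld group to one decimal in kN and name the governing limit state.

90.4 kN (weld metal governs)

Weld metal: throat = 0.707×5 = 3.535 mm, L = 2×58 = 116 mm. φR_n = 0.75 × 0.6 × 490 × 3.535 × 116 = 90.4 kN.
Base metal shear (12 mm plate): yield φR_n = 1.0×0.6×345×12×116 = 288.1 kN; rupture φR_n = 0.75×0.6×450×12×116 = 281.9 kN; take 281.9 kN (rupture).
Governing: min(90.4, 281.9) = 90.4 kN → weld metal.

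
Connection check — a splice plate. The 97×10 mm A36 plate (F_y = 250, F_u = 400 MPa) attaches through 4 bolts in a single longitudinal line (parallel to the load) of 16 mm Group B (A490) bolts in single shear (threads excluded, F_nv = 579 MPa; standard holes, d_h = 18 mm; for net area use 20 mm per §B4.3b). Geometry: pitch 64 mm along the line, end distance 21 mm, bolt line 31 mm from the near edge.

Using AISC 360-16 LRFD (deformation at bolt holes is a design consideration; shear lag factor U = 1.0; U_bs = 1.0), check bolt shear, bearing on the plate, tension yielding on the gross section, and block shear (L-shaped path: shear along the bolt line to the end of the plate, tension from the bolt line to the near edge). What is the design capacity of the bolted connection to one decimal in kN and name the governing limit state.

Bolt shear: A_b = π(16)²/4 = 201.06 mm². φR_n = 0.75 × 579 × 201.06 × 4 × 1 = 349.2 kN.
Bearing (10 mm plate, F_u = 400 MPa): end bolts L_c = 21 − 18/2 = 12, R_n = min(1.2×12×10×400, 2.4×16×10×400) = 57.6 kN/bolt; interior L_c = 64 − 18 = 46, R_n = 153.6 kN/bolt. φR_n = 0.75 × (1×57.6 + 3×153.6) = 388.8 kN.
Tension yield (gross): A_g = 97×10 = 970 mm². φR_n = 0.90 × 250 × 970 = 218.3 kN.
Block shear: shear path 1×[21+3×64] = 1×213 mm, A_gv = 2130, A_nv = 1×(213 − 3.5×20)×10 = 1430 mm²; tension to near edge: (31 − 0.5×20)×10 = 210 mm². R_n = min(0.6×400×1430, 0.6×250×2130) + 1.0×400×210 = min(343.2, 319.5) + 84 = 403.5 kN. φR_n = 0.75 × 403.5 = 302.6 kN.
Governing: min(349.2, 388.8, 218.3, 302.6) = 218.3 kN → gross-section yield.

218.3 kN (gross-section yield governs)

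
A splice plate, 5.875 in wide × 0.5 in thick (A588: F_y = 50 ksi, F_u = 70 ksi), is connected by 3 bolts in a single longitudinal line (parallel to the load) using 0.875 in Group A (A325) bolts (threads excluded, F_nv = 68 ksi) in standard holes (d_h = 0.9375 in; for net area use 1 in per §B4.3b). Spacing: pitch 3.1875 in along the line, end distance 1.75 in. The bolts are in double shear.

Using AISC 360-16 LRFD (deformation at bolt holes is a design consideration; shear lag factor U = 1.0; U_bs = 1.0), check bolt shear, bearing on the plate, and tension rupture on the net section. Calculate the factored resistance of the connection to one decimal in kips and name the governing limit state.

128.0 kips (net-section rupture governs)

Bolt shear: A_b = π(0.875)²/4 = 0.60132 in². φR_n = 0.75 × 68 × 0.60132 × 3 × 2 = 184.0 kips.
Bearing (0.5 in plate, F_u = 70 ksi): end bolts L_c = 1.75 − 0.9375/2 = 1.28125, R_n = min(1.2×1.28125×0.5×70, 2.4×0.875×0.5×70) = 53.813 kips/bolt; interior L_c = 3.1875 − 0.9375 = 2.25, R_n = 73.5 kips/bolt. φR_n = 0.75 × (1×53.813 + 2×73.5) = 150.6 kips.
Tension rupture (net): A_n = (5.875 − 1×1)×0.5 = 2.4375 in² (U = 1.0, A_e = A_n). φR_n = 0.75 × 70 × 2.4375 = 128.0 kips.
Governing: min(184.0, 150.6, 128.0) = 128.0 kips → net-section rupture.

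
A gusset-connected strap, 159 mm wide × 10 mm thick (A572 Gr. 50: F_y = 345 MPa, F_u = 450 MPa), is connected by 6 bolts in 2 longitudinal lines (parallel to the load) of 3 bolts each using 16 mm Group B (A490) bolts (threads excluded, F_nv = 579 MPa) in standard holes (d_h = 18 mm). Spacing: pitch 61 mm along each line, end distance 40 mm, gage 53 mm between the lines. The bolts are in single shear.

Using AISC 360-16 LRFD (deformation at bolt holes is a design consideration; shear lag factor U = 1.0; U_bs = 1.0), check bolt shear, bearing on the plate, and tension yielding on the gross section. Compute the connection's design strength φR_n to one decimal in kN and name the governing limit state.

Bolt shear: A_b = π(16)²/4 = 201.06 mm². φR_n = 0.75 × 579 × 201.06 × 6 × 1 = 523.9 kN.
Bearing (10 mm plate, F_u = 450 MPa): end bolts L_c = 40 − 18/2 = 31, R_n = min(1.2×31×10×450, 2.4×16×10×450) = 167.4 kN/bolt; interior L_c = 61 − 18 = 43, R_n = 172.8 kN/bolt. φR_n = 0.75 × (2×167.4 + 4×172.8) = 769.5 kN.
Tension yield (gross): A_g = 159×10 = 1590 mm². φR_n = 0.90 × 345 × 1590 = 493.7 kN.
Governing: min(523.9, 769.5, 493.7) = 493.7 kN → gross-section yield.

493.7 kN (gross-section yield governs)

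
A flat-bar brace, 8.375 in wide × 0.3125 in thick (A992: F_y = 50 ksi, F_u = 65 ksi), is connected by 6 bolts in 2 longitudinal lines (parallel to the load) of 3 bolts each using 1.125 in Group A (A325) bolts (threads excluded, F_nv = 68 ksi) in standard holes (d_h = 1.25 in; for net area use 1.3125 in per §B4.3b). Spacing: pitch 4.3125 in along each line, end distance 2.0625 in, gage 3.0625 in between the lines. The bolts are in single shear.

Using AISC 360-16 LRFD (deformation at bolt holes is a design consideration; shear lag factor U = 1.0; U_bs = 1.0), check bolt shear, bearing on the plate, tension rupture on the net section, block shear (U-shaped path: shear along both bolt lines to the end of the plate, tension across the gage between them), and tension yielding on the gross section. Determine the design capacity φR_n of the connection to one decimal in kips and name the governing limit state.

87.6 kips (net-section rupture governs)

Bolt shear: A_b = π(1.125)²/4 = 0.99402 in². φR_n = 0.75 × 68 × 0.99402 × 6 × 1 = 304.2 kips.
Bearing (0.3125 in plate, F_u = 65 ksi): end bolts L_c = 2.0625 − 1.25/2 = 1.4375, R_n = min(1.2×1.4375×0.3125×65, 2.4×1.125×0.3125×65) = 35.039 kips/bolt; interior L_c = 4.3125 − 1.25 = 3.0625, R_n = 54.844 kips/bolt. φR_n = 0.75 × (2×35.039 + 4×54.844) = 217.1 kips.
Tension rupture (net): A_n = (8.375 − 2×1.3125)×0.3125 = 1.7969 in² (U = 1.0, A_e = A_n). φR_n = 0.75 × 65 × 1.7969 = 87.6 kips.
Block shear: shear path 2×[2.0625+2×4.3125] = 2×10.6875 in, A_gv = 6.6797, A_nv = 2×(10.6875 − 2.5×1.3125)×0.3125 = 4.6289 in²; tension across gage: (3.0625 − 1×1.3125)×0.3125 = 0.54688 in². R_n = min(0.6×65×4.6289, 0.6×50×6.6797) + 1.0×65×0.54688 = min(180.53, 200.39) + 35.547 = 216.08 kips. φR_n = 0.75 × 216.08 = 162.1 kips.
Tension yield (gross): A_g = 8.375×0.3125 = 2.6172 in². φR_n = 0.90 × 50 × 2.6172 = 117.8 kips.
Governing: min(304.2, 217.1, 87.6, 162.1, 117.8) = 87.6 kips → net-section rupture.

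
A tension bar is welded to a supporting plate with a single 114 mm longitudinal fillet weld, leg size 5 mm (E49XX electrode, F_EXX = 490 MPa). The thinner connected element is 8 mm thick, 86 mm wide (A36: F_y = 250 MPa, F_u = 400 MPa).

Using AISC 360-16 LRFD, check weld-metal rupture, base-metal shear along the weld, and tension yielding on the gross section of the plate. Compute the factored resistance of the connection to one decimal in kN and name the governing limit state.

88.9 kN (weld metal governs)

Weld metal: throat = 0.707×5 = 3.535 mm, L = 114 mm. φR_n = 0.75 × 0.6 × 490 × 3.535 × 114 = 88.9 kN.
Base metal shear (8 mm plate): yield φR_n = 1.0×0.6×250×8×114 = 136.8 kN; rupture φR_n = 0.75×0.6×400×8×114 = 164.2 kN; take 136.8 kN (yield).
Tension yield (gross): A_g = 86×8 = 688 mm². φR_n = 0.90 × 250 × 688 = 154.8 kN.
Governing: min(88.9, 136.8, 154.8) = 88.9 kN → weld metal.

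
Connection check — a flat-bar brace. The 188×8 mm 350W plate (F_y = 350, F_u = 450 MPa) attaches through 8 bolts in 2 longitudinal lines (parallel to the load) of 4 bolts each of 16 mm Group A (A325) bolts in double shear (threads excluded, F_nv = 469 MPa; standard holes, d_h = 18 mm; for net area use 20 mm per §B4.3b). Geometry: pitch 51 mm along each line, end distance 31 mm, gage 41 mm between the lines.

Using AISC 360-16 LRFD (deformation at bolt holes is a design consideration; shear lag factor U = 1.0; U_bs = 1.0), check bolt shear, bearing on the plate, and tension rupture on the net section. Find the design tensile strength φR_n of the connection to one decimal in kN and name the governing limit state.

399.6 kN (net-section rupture governs)

Bolt shear: A_b = π(16)²/4 = 201.06 mm². φR_n = 0.75 × 469 × 201.06 × 8 × 2 = 1131.6 kN.
Bearing (8 mm plate, F_u = 450 MPa): end bolts L_c = 31 − 18/2 = 22, R_n = min(1.2×22×8×450, 2.4×16×8×450) = 95.04 kN/bolt; interior L_c = 51 − 18 = 33, R_n = 138.24 kN/bolt. φR_n = 0.75 × (2×95.04 + 6×138.24) = 764.6 kN.
Tension rupture (net): A_n = (188 − 2×20)×8 = 1184 mm² (U = 1.0, A_e = A_n). φR_n = 0.75 × 450 × 1184 = 399.6 kN.
Governing: min(1131.6, 764.6, 399.6) = 399.6 kN → net-section rupture.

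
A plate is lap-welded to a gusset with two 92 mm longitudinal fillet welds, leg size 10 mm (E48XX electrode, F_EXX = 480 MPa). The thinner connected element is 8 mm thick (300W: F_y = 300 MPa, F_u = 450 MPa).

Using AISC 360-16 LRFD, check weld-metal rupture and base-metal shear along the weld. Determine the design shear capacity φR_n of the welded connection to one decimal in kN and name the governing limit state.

265.0 kN (base-metal shear governs)

Weld metal: throat = 0.707×10 = 7.07 mm, L = 2×92 = 184 mm. φR_n = 0.75 × 0.6 × 480 × 7.07 × 184 = 281.0 kN.
Base metal shear (8 mm plate): yield φR_n = 1.0×0.6×300×8×184 = 265.0 kN; rupture φR_n = 0.75×0.6×450×8×184 = 298.1 kN; take 265.0 kN (yield).
Governing: min(281.0, 265.0) = 265.0 kN → base-metal shear.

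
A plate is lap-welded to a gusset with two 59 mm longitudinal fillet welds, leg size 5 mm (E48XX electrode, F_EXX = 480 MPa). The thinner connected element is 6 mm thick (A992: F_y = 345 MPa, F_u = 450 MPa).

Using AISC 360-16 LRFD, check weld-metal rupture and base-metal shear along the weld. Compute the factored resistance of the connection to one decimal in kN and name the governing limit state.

90.1 kN (weld metal governs)

Weld metal: throat = 0.707×5 = 3.535 mm, L = 2×59 = 118 mm. φR_n = 0.75 × 0.6 × 480 × 3.535 × 118 = 90.1 kN.
Base metal shear (6 mm plate): yield φR_n = 1.0×0.6×345×6×118 = 146.6 kN; rupture φR_n = 0.75×0.6×450×6×118 = 143.4 kN; take 143.4 kN (rupture).
Governing: min(90.1, 143.4) = 90.1 kN → weld metal.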